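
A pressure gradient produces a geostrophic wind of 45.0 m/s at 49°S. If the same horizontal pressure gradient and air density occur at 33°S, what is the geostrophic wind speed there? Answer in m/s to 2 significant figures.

62 m/s

With the same pressure gradient and density, V_g ∝ 1/f ∝ 1/sin φ.
V₂ = V₁ · sin φ₁ / sin φ₂ = 45.0 × sin 49° / sin 33°
V₂ = 45.0 × 0.7547/0.5446 = 62 m/s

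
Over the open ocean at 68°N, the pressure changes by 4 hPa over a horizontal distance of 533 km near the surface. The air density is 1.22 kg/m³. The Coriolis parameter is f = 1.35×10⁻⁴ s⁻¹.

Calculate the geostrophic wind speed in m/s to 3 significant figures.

Pressure gradient: |∂P/∂n| = 400 Pa / 533000 m = 7.50×10⁻⁴ Pa/m
Geostrophic balance (pressure-gradient force = Coriolis force):
V_g = (1/(fρ)) |∂P/∂n| = 7.50×10⁻⁴ / (1.35×10⁻⁴ × 1.22) = 4.56 m/s

4.56 m/s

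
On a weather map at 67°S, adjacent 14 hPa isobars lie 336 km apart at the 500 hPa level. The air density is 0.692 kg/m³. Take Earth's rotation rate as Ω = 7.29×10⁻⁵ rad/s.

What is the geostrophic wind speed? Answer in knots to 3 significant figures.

Coriolis parameter at 67°S:
f = 2Ω sin φ = 2 × 7.29×10⁻⁵ × sin 67° = 1.34×10⁻⁴ s⁻¹
Pressure gradient: |∂P/∂n| = 1400 Pa / 336000 m = 4.17×10⁻³ Pa/m
Geostrophic balance (pressure-gradient force = Coriolis force):
V_g = (1/(fρ)) |∂P/∂n| = 4.17×10⁻³ / (1.34×10⁻⁴ × 0.692) = 44.9 m/s
Converting: 44.9 m/s × 1.944 = 87.2 knots

87.2 knots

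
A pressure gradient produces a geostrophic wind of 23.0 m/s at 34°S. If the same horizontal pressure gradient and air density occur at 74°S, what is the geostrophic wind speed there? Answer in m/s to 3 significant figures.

With the same pressure gradient and density, V_g ∝ 1/f ∝ 1/sin φ.
V₂ = V₁ · sin φ₁ / sin φ₂ = 23.0 × sin 34° / sin 74°
V₂ = 23.0 × 0.5592/0.9613 = 13.4 m/s

13.4 m/s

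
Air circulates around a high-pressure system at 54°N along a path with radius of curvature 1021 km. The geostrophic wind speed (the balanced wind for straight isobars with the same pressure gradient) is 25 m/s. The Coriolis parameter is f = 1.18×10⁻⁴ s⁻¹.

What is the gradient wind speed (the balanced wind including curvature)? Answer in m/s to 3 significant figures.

35.4 m/s

Around a high, pressure-gradient force acts outward with centrifugal, so Coriolis balances both:
fV = (1/ρ)|∂P/∂n| + V²/R  →  V² − fR·V + fR·V_g = 0
With fR = 1.18×10⁻⁴ × 1021×10³ m = 120 m/s:
V = [fR − √((fR)² − 4 fR V_g)]/2 = [120 − √(120² − 4×120×25)]/2 = 35.4 m/s
Supergeostrophic (V > V_g = 25 m/s), as expected around a high.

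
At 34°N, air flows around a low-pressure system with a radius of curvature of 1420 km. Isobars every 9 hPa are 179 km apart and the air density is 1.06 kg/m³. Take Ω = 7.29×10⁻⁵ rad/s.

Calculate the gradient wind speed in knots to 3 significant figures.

Coriolis parameter at 34°N:
f = 2Ω sin φ = 2 × 7.29×10⁻⁵ × sin 34° = 8.15×10⁻⁵ s⁻¹
Pressure gradient: |∂P/∂n| = 900 Pa / 179000 m = 5.03×10⁻³ Pa/m
Geostrophic speed: V_g = |∂P/∂n|/(fρ) = 5.03×10⁻³/(8.15×10⁻⁵ × 1.06) = 58.2 m/s
Around a low, centrifugal force acts outward with Coriolis, so pressure-gradient force balances both:
(1/ρ)|∂P/∂n| = fV + V²/R  →  V² + fR·V − fR·V_g = 0
With fR = 8.15×10⁻⁵ × 1420×10³ m = 116 m/s:
V = [−fR + √((fR)² + 4 fR V_g)]/2 = [−116 + √(116² + 4×116×58.2)]/2 = 42.5 m/s
Subgeostrophic (V < V_g = 58.2 m/s), as expected around a low.
Converting: 42.5 m/s × 1.944 = 82.7 knots

82.7 knots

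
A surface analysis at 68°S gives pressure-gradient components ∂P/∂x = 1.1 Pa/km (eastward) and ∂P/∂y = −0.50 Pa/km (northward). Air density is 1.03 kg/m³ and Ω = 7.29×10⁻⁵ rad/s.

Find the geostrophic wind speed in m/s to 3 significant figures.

Coriolis parameter at 68°S:
f = 2Ω sin φ = 2 × 7.29×10⁻⁵ × sin 68° = 1.35×10⁻⁴ s⁻¹
In the Southern Hemisphere f is negative: f = −1.35×10⁻⁴ s⁻¹.
Component geostrophic relations (x east, y north):
u_g = −(1/(fρ)) ∂P/∂y,  v_g = (1/(fρ)) ∂P/∂x
u_g = −(−0.50×10⁻³)/(−1.35×10⁻⁴ × 1.03) = −3.59 m/s;  v_g = (1.1×10⁻³)/(−1.35×10⁻⁴ × 1.03) = −7.90 m/s
|V_g| = √(u_g² + v_g²) = 8.68 m/s

8.68 m/s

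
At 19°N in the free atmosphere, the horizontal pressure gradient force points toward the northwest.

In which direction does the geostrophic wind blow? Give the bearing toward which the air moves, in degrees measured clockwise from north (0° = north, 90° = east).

The pressure-gradient force points toward the northwest (bearing 315°).
Geostrophic balance: in the Northern Hemisphere the Coriolis force deflects motion to the right, so the geostrophic wind blows 90° to the right of the pressure-gradient force (low pressure on the left).
Rotating 315° by 90° clockwise gives 045° — the wind blows toward the northeast.

045°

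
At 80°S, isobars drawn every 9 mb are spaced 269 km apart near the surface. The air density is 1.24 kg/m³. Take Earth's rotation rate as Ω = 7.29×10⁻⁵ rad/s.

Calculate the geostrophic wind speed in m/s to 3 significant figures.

Coriolis parameter at 80°S:
f = 2Ω sin φ = 2 × 7.29×10⁻⁵ × sin 80° = 1.44×10⁻⁴ s⁻¹
Pressure gradient: |∂P/∂n| = 900 Pa / 269000 m = 3.35×10⁻³ Pa/m
Geostrophic balance (pressure-gradient force = Coriolis force):
V_g = (1/(fρ)) |∂P/∂n| = 3.35×10⁻³ / (1.44×10⁻⁴ × 1.24) = 18.8 m/s

18.8 m/s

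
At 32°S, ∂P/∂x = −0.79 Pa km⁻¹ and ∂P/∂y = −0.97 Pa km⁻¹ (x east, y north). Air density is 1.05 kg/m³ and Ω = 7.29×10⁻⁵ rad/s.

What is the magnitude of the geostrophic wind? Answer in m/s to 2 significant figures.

15 m/s

Coriolis parameter at 32°S:
f = 2Ω sin φ = 2 × 7.29×10⁻⁵ × sin 32° = 7.73×10⁻⁵ s⁻¹
In the Southern Hemisphere f is negative: f = −7.73×10⁻⁵ s⁻¹.
Component geostrophic relations (x east, y north):
u_g = −(1/(fρ)) ∂P/∂y,  v_g = (1/(fρ)) ∂P/∂x
u_g = −(−0.97×10⁻³)/(−7.73×10⁻⁵ × 1.05) = −12.0 m/s;  v_g = (−0.79×10⁻³)/(−7.73×10⁻⁵ × 1.05) = 9.74 m/s
|V_g| = √(u_g² + v_g²) = 15.4 m/s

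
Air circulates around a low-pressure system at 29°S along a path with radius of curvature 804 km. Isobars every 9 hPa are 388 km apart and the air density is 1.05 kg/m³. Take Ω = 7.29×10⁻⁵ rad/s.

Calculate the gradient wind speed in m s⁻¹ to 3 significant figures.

Coriolis parameter at 29°S:
f = 2Ω sin φ = 2 × 7.29×10⁻⁵ × sin 29° = 7.07×10⁻⁵ s⁻¹
Pressure gradient: |∂P/∂n| = 900 Pa / 388000 m = 2.32×10⁻³ Pa/m
Geostrophic speed: V_g = |∂P/∂n|/(fρ) = 2.32×10⁻³/(7.07×10⁻⁵ × 1.05) = 31.3 m/s
Around a low, centrifugal force acts outward with Coriolis, so pressure-gradient force balances both:
(1/ρ)|∂P/∂n| = fV + V²/R  →  V² + fR·V − fR·V_g = 0
With fR = 7.07×10⁻⁵ × 804×10³ m = 56.8 m/s:
V = [−fR + √((fR)² + 4 fR V_g)]/2 = [−56.8 + √(56.8² + 4×56.8×31.3)]/2 = 22.4 m/s
Subgeostrophic (V < V_g = 31.3 m/s), as expected around a low.

22.4 m s⁻¹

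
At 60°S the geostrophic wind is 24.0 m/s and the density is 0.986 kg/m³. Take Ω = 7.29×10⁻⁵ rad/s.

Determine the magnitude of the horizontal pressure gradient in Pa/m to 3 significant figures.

2.99×10⁻³ Pa/m

Coriolis parameter at 60°S:
f = 2Ω sin φ = 2 × 7.29×10⁻⁵ × sin 60° = 1.26×10⁻⁴ s⁻¹
Geostrophic balance rearranged: |∂P/∂n| = f ρ V_g
|∂P/∂n| = 1.26×10⁻⁴ × 0.986 × 24.0 = 2.99×10⁻³ Pa/m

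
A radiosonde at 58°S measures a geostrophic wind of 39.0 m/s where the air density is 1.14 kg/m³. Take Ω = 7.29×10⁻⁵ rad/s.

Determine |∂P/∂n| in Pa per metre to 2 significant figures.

Coriolis parameter at 58°S:
f = 2Ω sin φ = 2 × 7.29×10⁻⁵ × sin 58° = 1.24×10⁻⁴ s⁻¹
Geostrophic balance rearranged: |∂P/∂n| = f ρ V_g
|∂P/∂n| = 1.24×10⁻⁴ × 1.14 × 39.0 = 5.50×10⁻³ Pa/m

5.5×10⁻³ Pa/m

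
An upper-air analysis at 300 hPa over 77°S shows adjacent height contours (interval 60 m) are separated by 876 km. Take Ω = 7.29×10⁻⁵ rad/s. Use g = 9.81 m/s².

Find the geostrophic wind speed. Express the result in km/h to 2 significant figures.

17 km/h

Coriolis parameter at 77°S:
f = 2Ω sin φ = 2 × 7.29×10⁻⁵ × sin 77° = 1.42×10⁻⁴ s⁻¹
Height gradient: |∂Z/∂n| = 60 m / 876000 m = 6.85×10⁻⁵
On a pressure surface, geostrophic balance gives V_g = (g/f)|∂Z/∂n|:
V_g = 9.81 × 6.85×10⁻⁵ / 1.42×10⁻⁴ = 4.73 m/s
Converting: 4.73 m/s × 3.6 = 17 km/h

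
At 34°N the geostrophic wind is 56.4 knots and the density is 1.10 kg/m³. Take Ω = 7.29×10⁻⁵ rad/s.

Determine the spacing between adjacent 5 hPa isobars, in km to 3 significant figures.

192 km

Coriolis parameter at 34°N:
f = 2Ω sin φ = 2 × 7.29×10⁻⁵ × sin 34° = 8.15×10⁻⁵ s⁻¹
Wind speed in SI: 56.4 knots = 29.0 m/s
Geostrophic balance rearranged: |∂P/∂n| = f ρ V_g
|∂P/∂n| = 8.15×10⁻⁵ × 1.10 × 29.0 = 2.60×10⁻³ Pa/m
Isobar spacing: Δn = ΔP/|∂P/∂n| = 500 Pa / 2.60×10⁻³ Pa/m = 192150 m ≈ 192 km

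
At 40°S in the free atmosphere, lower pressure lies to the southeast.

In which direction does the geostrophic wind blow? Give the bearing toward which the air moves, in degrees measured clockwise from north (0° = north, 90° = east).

The pressure-gradient force points toward the southeast (bearing 135°).
Geostrophic balance: in the Southern Hemisphere the Coriolis force deflects motion to the left, so the geostrophic wind blows 90° to the left of the pressure-gradient force (low pressure on the right).
Rotating 135° by 90° counterclockwise gives 045° — the wind blows toward the northeast.

045°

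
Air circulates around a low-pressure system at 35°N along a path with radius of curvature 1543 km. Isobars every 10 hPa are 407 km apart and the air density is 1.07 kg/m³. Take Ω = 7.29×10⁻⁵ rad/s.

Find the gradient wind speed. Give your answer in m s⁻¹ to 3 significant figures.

23.3 m s⁻¹

Coriolis parameter at 35°N:
f = 2Ω sin φ = 2 × 7.29×10⁻⁵ × sin 35° = 8.36×10⁻⁵ s⁻¹
Pressure gradient: |∂P/∂n| = 1000 Pa / 407000 m = 2.46×10⁻³ Pa/m
Geostrophic speed: V_g = |∂P/∂n|/(fρ) = 2.46×10⁻³/(8.36×10⁻⁵ × 1.07) = 27.5 m/s
Around a low, centrifugal force acts outward with Coriolis, so pressure-gradient force balances both:
(1/ρ)|∂P/∂n| = fV + V²/R  →  V² + fR·V − fR·V_g = 0
With fR = 8.36×10⁻⁵ × 1543×10³ m = 129 m/s:
V = [−fR + √((fR)² + 4 fR V_g)]/2 = [−129 + √(129² + 4×129×27.5)]/2 = 23.3 m/s
Subgeostrophic (V < V_g = 27.5 m/s), as expected around a low.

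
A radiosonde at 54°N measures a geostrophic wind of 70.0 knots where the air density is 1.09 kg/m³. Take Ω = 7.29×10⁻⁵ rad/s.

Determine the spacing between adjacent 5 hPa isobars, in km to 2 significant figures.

Coriolis parameter at 54°N:
f = 2Ω sin φ = 2 × 7.29×10⁻⁵ × sin 54° = 1.18×10⁻⁴ s⁻¹
Wind speed in SI: 70.0 knots = 36.0 m/s
Geostrophic balance rearranged: |∂P/∂n| = f ρ V_g
|∂P/∂n| = 1.18×10⁻⁴ × 1.09 × 36.0 = 4.63×10⁻³ Pa/m
Isobar spacing: Δn = ΔP/|∂P/∂n| = 500 Pa / 4.63×10⁻³ Pa/m = 107992 m ≈ 110 km

110 km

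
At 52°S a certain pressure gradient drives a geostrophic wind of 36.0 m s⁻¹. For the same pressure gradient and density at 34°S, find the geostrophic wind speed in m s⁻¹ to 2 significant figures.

51 m s⁻¹

With the same pressure gradient and density, V_g ∝ 1/f ∝ 1/sin φ.
V₂ = V₁ · sin φ₁ / sin φ₂ = 36.0 × sin 52° / sin 34°
V₂ = 36.0 × 0.7880/0.5592 = 51 m s⁻¹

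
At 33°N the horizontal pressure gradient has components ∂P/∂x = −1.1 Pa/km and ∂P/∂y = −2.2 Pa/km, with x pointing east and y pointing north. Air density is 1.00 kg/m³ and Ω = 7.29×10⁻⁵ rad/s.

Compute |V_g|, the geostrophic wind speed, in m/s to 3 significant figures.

Coriolis parameter at 33°N:
f = 2Ω sin φ = 2 × 7.29×10⁻⁵ × sin 33° = 7.94×10⁻⁵ s⁻¹
Component geostrophic relations (x east, y north):
u_g = −(1/(fρ)) ∂P/∂y,  v_g = (1/(fρ)) ∂P/∂x
u_g = −(−2.2×10⁻³)/(7.94×10⁻⁵ × 1.00) = 27.7 m/s;  v_g = (−1.1×10⁻³)/(7.94×10⁻⁵ × 1.00) = −13.9 m/s
|V_g| = √(u_g² + v_g²) = 31.0 m/s

31.0 m/s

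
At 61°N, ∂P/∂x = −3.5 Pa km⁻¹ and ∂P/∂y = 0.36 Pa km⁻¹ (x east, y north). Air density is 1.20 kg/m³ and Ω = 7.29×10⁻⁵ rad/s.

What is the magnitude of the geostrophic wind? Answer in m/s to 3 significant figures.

Coriolis parameter at 61°N:
f = 2Ω sin φ = 2 × 7.29×10⁻⁵ × sin 61° = 1.28×10⁻⁴ s⁻¹
Component geostrophic relations (x east, y north):
u_g = −(1/(fρ)) ∂P/∂y,  v_g = (1/(fρ)) ∂P/∂x
u_g = −(0.36×10⁻³)/(1.28×10⁻⁴ × 1.20) = −2.35 m/s;  v_g = (−3.5×10⁻³)/(1.28×10⁻⁴ × 1.20) = −22.9 m/s
|V_g| = √(u_g² + v_g²) = 23.0 m/s

23.0 m/s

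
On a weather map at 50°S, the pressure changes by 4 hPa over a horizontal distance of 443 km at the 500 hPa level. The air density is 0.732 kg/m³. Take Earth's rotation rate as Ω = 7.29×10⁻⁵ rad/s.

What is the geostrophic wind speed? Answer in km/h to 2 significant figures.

Coriolis parameter at 50°S:
f = 2Ω sin φ = 2 × 7.29×10⁻⁵ × sin 50° = 1.12×10⁻⁴ s⁻¹
Pressure gradient: |∂P/∂n| = 400 Pa / 443000 m = 9.03×10⁻⁴ Pa/m
Geostrophic balance (pressure-gradient force = Coriolis force):
V_g = (1/(fρ)) |∂P/∂n| = 9.03×10⁻⁴ / (1.12×10⁻⁴ × 0.732) = 11.0 m/s
Converting: 11.0 m/s × 3.6 = 40 km/h

40 km/h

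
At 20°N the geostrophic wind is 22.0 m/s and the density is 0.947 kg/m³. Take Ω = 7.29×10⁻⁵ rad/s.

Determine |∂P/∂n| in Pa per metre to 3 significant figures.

Coriolis parameter at 20°N:
f = 2Ω sin φ = 2 × 7.29×10⁻⁵ × sin 20° = 4.99×10⁻⁵ s⁻¹
Geostrophic balance rearranged: |∂P/∂n| = f ρ V_g
|∂P/∂n| = 4.99×10⁻⁵ × 0.947 × 22.0 = 1.04×10⁻³ Pa/m

1.04×10⁻³ Pa/m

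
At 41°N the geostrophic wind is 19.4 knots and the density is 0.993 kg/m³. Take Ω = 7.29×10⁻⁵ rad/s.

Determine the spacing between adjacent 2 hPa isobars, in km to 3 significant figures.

211 km

Coriolis parameter at 41°N:
f = 2Ω sin φ = 2 × 7.29×10⁻⁵ × sin 41° = 9.57×10⁻⁵ s⁻¹
Wind speed in SI: 19.4 knots = 9.98 m/s
Geostrophic balance rearranged: |∂P/∂n| = f ρ V_g
|∂P/∂n| = 9.57×10⁻⁵ × 0.993 × 9.98 = 9.48×10⁻⁴ Pa/m
Isobar spacing: Δn = ΔP/|∂P/∂n| = 200 Pa / 9.48×10⁻⁴ Pa/m = 210980 m ≈ 211 km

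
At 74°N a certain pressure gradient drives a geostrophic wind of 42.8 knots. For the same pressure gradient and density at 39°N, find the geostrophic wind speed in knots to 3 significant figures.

With the same pressure gradient and density, V_g ∝ 1/f ∝ 1/sin φ.
V₂ = V₁ · sin φ₁ / sin φ₂ = 42.8 × sin 74° / sin 39°
V₂ = 42.8 × 0.9613/0.6293 = 65.4 knots

65.4 knots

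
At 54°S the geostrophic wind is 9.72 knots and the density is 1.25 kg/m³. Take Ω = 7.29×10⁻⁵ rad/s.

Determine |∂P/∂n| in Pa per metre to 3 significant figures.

7.37×10⁻⁴ Pa/m

Coriolis parameter at 54°S:
f = 2Ω sin φ = 2 × 7.29×10⁻⁵ × sin 54° = 1.18×10⁻⁴ s⁻¹
Wind speed in SI: 9.72 knots = 5.00 m/s
Geostrophic balance rearranged: |∂P/∂n| = f ρ V_g
|∂P/∂n| = 1.18×10⁻⁴ × 1.25 × 5.00 = 7.37×10⁻⁴ Pa/m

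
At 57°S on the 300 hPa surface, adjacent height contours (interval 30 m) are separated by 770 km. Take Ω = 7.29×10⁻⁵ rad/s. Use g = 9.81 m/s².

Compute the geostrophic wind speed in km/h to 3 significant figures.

Coriolis parameter at 57°S:
f = 2Ω sin φ = 2 × 7.29×10⁻⁵ × sin 57° = 1.22×10⁻⁴ s⁻¹
Height gradient: |∂Z/∂n| = 30 m / 770000 m = 3.90×10⁻⁵
On a pressure surface, geostrophic balance gives V_g = (g/f)|∂Z/∂n|:
V_g = 9.81 × 3.90×10⁻⁵ / 1.22×10⁻⁴ = 3.13 m/s
Converting: 3.13 m/s × 3.6 = 11.3 km/h

11.3 km/h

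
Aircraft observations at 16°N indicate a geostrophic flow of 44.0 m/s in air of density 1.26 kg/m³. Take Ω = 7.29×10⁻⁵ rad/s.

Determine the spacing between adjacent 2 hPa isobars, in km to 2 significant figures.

Coriolis parameter at 16°N:
f = 2Ω sin φ = 2 × 7.29×10⁻⁵ × sin 16° = 4.02×10⁻⁵ s⁻¹
Geostrophic balance rearranged: |∂P/∂n| = f ρ V_g
|∂P/∂n| = 4.02×10⁻⁵ × 1.26 × 44.0 = 2.23×10⁻³ Pa/m
Isobar spacing: Δn = ΔP/|∂P/∂n| = 200 Pa / 2.23×10⁻³ Pa/m = 89766 m ≈ 90 km

90 km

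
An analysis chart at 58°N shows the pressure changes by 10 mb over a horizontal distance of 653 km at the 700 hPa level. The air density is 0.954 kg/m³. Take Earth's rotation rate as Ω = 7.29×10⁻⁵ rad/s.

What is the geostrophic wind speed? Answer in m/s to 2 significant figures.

Coriolis parameter at 58°N:
f = 2Ω sin φ = 2 × 7.29×10⁻⁵ × sin 58° = 1.24×10⁻⁴ s⁻¹
Pressure gradient: |∂P/∂n| = 1000 Pa / 653000 m = 1.53×10⁻³ Pa/m
Geostrophic balance (pressure-gradient force = Coriolis force):
V_g = (1/(fρ)) |∂P/∂n| = 1.53×10⁻³ / (1.24×10⁻⁴ × 0.954) = 13.0 m/s

13 m/s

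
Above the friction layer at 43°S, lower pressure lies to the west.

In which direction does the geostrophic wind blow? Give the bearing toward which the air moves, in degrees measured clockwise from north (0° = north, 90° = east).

The pressure-gradient force points toward the west (bearing 270°).
Geostrophic balance: in the Southern Hemisphere the Coriolis force deflects motion to the left, so the geostrophic wind blows 90° to the left of the pressure-gradient force (low pressure on the right).
Rotating 270° by 90° counterclockwise gives 180° — the wind blows toward the south.

180°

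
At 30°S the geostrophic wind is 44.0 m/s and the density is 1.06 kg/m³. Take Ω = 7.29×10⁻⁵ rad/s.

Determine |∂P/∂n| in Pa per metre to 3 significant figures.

3.40×10⁻³ Pa/m

Coriolis parameter at 30°S:
f = 2Ω sin φ = 2 × 7.29×10⁻⁵ × sin 30° = 7.29×10⁻⁵ s⁻¹
Geostrophic balance rearranged: |∂P/∂n| = f ρ V_g
|∂P/∂n| = 7.29×10⁻⁵ × 1.06 × 44.0 = 3.40×10⁻³ Pa/m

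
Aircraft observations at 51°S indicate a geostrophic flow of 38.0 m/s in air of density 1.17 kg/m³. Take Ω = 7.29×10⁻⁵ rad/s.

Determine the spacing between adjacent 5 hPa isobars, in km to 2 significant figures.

Coriolis parameter at 51°S:
f = 2Ω sin φ = 2 × 7.29×10⁻⁵ × sin 51° = 1.13×10⁻⁴ s⁻¹
Geostrophic balance rearranged: |∂P/∂n| = f ρ V_g
|∂P/∂n| = 1.13×10⁻⁴ × 1.17 × 38.0 = 5.04×10⁻³ Pa/m
Isobar spacing: Δn = ΔP/|∂P/∂n| = 500 Pa / 5.04×10⁻³ Pa/m = 99252 m ≈ 99 km

99 km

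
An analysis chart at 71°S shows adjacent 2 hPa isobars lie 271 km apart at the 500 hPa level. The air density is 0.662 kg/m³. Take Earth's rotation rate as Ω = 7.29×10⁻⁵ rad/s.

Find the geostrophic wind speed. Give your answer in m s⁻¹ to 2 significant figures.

Coriolis parameter at 71°S:
f = 2Ω sin φ = 2 × 7.29×10⁻⁵ × sin 71° = 1.38×10⁻⁴ s⁻¹
Pressure gradient: |∂P/∂n| = 200 Pa / 271000 m = 7.38×10⁻⁴ Pa/m
Geostrophic balance (pressure-gradient force = Coriolis force):
V_g = (1/(fρ)) |∂P/∂n| = 7.38×10⁻⁴ / (1.38×10⁻⁴ × 0.662) = 8.09 m/s

8.1 m s⁻¹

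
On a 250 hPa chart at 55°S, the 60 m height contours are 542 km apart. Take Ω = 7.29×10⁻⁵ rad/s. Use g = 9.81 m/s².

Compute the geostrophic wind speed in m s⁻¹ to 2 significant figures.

9.1 m s⁻¹

Coriolis parameter at 55°S:
f = 2Ω sin φ = 2 × 7.29×10⁻⁵ × sin 55° = 1.19×10⁻⁴ s⁻¹
Height gradient: |∂Z/∂n| = 60 m / 542000 m = 1.11×10⁻⁴
On a pressure surface, geostrophic balance gives V_g = (g/f)|∂Z/∂n|:
V_g = 9.81 × 1.11×10⁻⁴ / 1.19×10⁻⁴ = 9.09 m/s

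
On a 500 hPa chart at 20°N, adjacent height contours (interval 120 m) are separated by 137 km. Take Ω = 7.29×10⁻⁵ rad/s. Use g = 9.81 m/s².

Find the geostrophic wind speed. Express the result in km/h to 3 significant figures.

620 km/h

Coriolis parameter at 20°N:
f = 2Ω sin φ = 2 × 7.29×10⁻⁵ × sin 20° = 4.99×10⁻⁵ s⁻¹
Height gradient: |∂Z/∂n| = 120 m / 137000 m = 8.76×10⁻⁴
On a pressure surface, geostrophic balance gives V_g = (g/f)|∂Z/∂n|:
V_g = 9.81 × 8.76×10⁻⁴ / 4.99×10⁻⁵ = 172 m/s
Converting: 172 m/s × 3.6 = 620 km/h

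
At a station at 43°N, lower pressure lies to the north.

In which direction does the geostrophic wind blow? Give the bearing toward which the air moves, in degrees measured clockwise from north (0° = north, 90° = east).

The pressure-gradient force points toward the north (bearing 000°).
Geostrophic balance: in the Northern Hemisphere the Coriolis force deflects motion to the right, so the geostrophic wind blows 90° to the right of the pressure-gradient force (low pressure on the left).
Rotating 000° by 90° clockwise gives 090° — the wind blows toward the east.

090°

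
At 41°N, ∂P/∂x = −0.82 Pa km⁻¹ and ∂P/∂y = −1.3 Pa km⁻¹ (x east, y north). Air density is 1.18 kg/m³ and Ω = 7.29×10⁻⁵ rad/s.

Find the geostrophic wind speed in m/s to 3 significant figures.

13.6 m/s

Coriolis parameter at 41°N:
f = 2Ω sin φ = 2 × 7.29×10⁻⁵ × sin 41° = 9.57×10⁻⁵ s⁻¹
Component geostrophic relations (x east, y north):
u_g = −(1/(fρ)) ∂P/∂y,  v_g = (1/(fρ)) ∂P/∂x
u_g = −(−1.3×10⁻³)/(9.57×10⁻⁵ × 1.18) = 11.5 m/s;  v_g = (−0.82×10⁻³)/(9.57×10⁻⁵ × 1.18) = −7.26 m/s
|V_g| = √(u_g² + v_g²) = 13.6 m/s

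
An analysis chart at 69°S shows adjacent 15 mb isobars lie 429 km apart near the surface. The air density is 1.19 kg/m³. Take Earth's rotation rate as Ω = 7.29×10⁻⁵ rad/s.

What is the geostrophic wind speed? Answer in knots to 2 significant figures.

Coriolis parameter at 69°S:
f = 2Ω sin φ = 2 × 7.29×10⁻⁵ × sin 69° = 1.36×10⁻⁴ s⁻¹
Pressure gradient: |∂P/∂n| = 1500 Pa / 429000 m = 3.50×10⁻³ Pa/m
Geostrophic balance (pressure-gradient force = Coriolis force):
V_g = (1/(fρ)) |∂P/∂n| = 3.50×10⁻³ / (1.36×10⁻⁴ × 1.19) = 21.6 m/s
Converting: 21.6 m/s × 1.944 = 42 knots

42 knots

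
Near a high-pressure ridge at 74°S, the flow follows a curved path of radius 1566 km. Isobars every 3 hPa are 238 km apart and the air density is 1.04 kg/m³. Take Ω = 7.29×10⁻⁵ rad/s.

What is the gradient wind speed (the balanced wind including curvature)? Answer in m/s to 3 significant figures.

Coriolis parameter at 74°S:
f = 2Ω sin φ = 2 × 7.29×10⁻⁵ × sin 74° = 1.40×10⁻⁴ s⁻¹
Pressure gradient: |∂P/∂n| = 300 Pa / 238000 m = 1.26×10⁻³ Pa/m
Geostrophic speed: V_g = |∂P/∂n|/(fρ) = 1.26×10⁻³/(1.40×10⁻⁴ × 1.04) = 8.65 m/s
Around a high, pressure-gradient force acts outward with centrifugal, so Coriolis balances both:
fV = (1/ρ)|∂P/∂n| + V²/R  →  V² − fR·V + fR·V_g = 0
With fR = 1.40×10⁻⁴ × 1566×10³ m = 219 m/s:
V = [fR − √((fR)² − 4 fR V_g)]/2 = [219 − √(219² − 4×219×8.65)]/2 = 9.02 m/s
Supergeostrophic (V > V_g = 8.65 m/s), as expected around a high.

9.02 m/s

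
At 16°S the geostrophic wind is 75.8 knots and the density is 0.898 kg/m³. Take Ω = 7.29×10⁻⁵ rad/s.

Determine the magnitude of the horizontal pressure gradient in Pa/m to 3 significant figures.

1.41×10⁻³ Pa/m

Coriolis parameter at 16°S:
f = 2Ω sin φ = 2 × 7.29×10⁻⁵ × sin 16° = 4.02×10⁻⁵ s⁻¹
Wind speed in SI: 75.8 knots = 39.0 m/s
Geostrophic balance rearranged: |∂P/∂n| = f ρ V_g
|∂P/∂n| = 4.02×10⁻⁵ × 0.898 × 39.0 = 1.41×10⁻³ Pa/m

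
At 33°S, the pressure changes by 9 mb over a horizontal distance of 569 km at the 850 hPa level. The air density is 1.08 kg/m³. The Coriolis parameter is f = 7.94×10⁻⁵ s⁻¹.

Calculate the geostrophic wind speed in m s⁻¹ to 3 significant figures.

Pressure gradient: |∂P/∂n| = 900 Pa / 569000 m = 1.58×10⁻³ Pa/m
Geostrophic balance (pressure-gradient force = Coriolis force):
V_g = (1/(fρ)) |∂P/∂n| = 1.58×10⁻³ / (7.94×10⁻⁵ × 1.08) = 18.4 m/s

18.4 m s⁻¹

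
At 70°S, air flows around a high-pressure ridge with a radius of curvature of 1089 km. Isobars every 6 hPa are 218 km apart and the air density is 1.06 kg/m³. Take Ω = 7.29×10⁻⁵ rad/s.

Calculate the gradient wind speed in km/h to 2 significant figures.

80 km/h

Coriolis parameter at 70°S:
f = 2Ω sin φ = 2 × 7.29×10⁻⁵ × sin 70° = 1.37×10⁻⁴ s⁻¹
Pressure gradient: |∂P/∂n| = 600 Pa / 218000 m = 2.75×10⁻³ Pa/m
Geostrophic speed: V_g = |∂P/∂n|/(fρ) = 2.75×10⁻³/(1.37×10⁻⁴ × 1.06) = 19.0 m/s
Around a high, pressure-gradient force acts outward with centrifugal, so Coriolis balances both:
fV = (1/ρ)|∂P/∂n| + V²/R  →  V² − fR·V + fR·V_g = 0
With fR = 1.37×10⁻⁴ × 1089×10³ m = 149 m/s:
V = [fR − √((fR)² − 4 fR V_g)]/2 = [149 − √(149² − 4×149×19)]/2 = 22.3 m/s
Supergeostrophic (V > V_g = 19 m/s), as expected around a high.
Converting: 22.3 m/s × 3.6 = 80 km/h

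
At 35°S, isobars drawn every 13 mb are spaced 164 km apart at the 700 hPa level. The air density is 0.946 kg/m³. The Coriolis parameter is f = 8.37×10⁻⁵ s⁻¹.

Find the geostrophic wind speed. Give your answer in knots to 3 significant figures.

Pressure gradient: |∂P/∂n| = 1300 Pa / 164000 m = 7.93×10⁻³ Pa/m
Geostrophic balance (pressure-gradient force = Coriolis force):
V_g = (1/(fρ)) |∂P/∂n| = 7.93×10⁻³ / (8.37×10⁻⁵ × 0.946) = 100 m/s
Converting: 100 m/s × 1.944 = 195 knots

195 knots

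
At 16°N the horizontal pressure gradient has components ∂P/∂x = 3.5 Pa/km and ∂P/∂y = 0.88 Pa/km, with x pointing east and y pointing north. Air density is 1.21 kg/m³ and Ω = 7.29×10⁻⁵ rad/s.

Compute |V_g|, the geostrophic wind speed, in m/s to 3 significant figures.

Coriolis parameter at 16°N:
f = 2Ω sin φ = 2 × 7.29×10⁻⁵ × sin 16° = 4.02×10⁻⁵ s⁻¹
Component geostrophic relations (x east, y north):
u_g = −(1/(fρ)) ∂P/∂y,  v_g = (1/(fρ)) ∂P/∂x
u_g = −(0.88×10⁻³)/(4.02×10⁻⁵ × 1.21) = −18.1 m/s;  v_g = (3.5×10⁻³)/(4.02×10⁻⁵ × 1.21) = 72.0 m/s
|V_g| = √(u_g² + v_g²) = 74.2 m/s

74.2 m/s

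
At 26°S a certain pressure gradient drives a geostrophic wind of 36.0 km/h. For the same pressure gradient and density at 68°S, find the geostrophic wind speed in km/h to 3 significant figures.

17.0 km/h

With the same pressure gradient and density, V_g ∝ 1/f ∝ 1/sin φ.
V₂ = V₁ · sin φ₁ / sin φ₂ = 36.0 × sin 26° / sin 68°
V₂ = 36.0 × 0.4384/0.9272 = 17.0 km/h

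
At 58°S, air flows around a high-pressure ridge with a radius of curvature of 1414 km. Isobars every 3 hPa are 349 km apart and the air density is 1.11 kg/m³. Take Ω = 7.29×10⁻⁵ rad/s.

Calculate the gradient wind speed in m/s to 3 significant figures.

6.51 m/s

Coriolis parameter at 58°S:
f = 2Ω sin φ = 2 × 7.29×10⁻⁵ × sin 58° = 1.24×10⁻⁴ s⁻¹
Pressure gradient: |∂P/∂n| = 300 Pa / 349000 m = 8.60×10⁻⁴ Pa/m
Geostrophic speed: V_g = |∂P/∂n|/(fρ) = 8.60×10⁻⁴/(1.24×10⁻⁴ × 1.11) = 6.26 m/s
Around a high, pressure-gradient force acts outward with centrifugal, so Coriolis balances both:
fV = (1/ρ)|∂P/∂n| + V²/R  →  V² − fR·V + fR·V_g = 0
With fR = 1.24×10⁻⁴ × 1414×10³ m = 175 m/s:
V = [fR − √((fR)² − 4 fR V_g)]/2 = [175 − √(175² − 4×175×6.26)]/2 = 6.51 m/s
Supergeostrophic (V > V_g = 6.26 m/s), as expected around a high.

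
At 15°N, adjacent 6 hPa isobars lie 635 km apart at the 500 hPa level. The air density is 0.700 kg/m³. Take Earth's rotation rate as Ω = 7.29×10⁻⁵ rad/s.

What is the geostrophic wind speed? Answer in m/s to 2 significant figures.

36 m/s

Coriolis parameter at 15°N:
f = 2Ω sin φ = 2 × 7.29×10⁻⁵ × sin 15° = 3.77×10⁻⁵ s⁻¹
Pressure gradient: |∂P/∂n| = 600 Pa / 635000 m = 9.45×10⁻⁴ Pa/m
Geostrophic balance (pressure-gradient force = Coriolis force):
V_g = (1/(fρ)) |∂P/∂n| = 9.45×10⁻⁴ / (3.77×10⁻⁵ × 0.700) = 35.8 m/s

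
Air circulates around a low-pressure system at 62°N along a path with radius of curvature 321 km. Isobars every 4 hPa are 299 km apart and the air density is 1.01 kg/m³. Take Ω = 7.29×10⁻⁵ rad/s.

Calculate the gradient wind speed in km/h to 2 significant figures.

Coriolis parameter at 62°N:
f = 2Ω sin φ = 2 × 7.29×10⁻⁵ × sin 62° = 1.29×10⁻⁴ s⁻¹
Pressure gradient: |∂P/∂n| = 400 Pa / 299000 m = 1.34×10⁻³ Pa/m
Geostrophic speed: V_g = |∂P/∂n|/(fρ) = 1.34×10⁻³/(1.29×10⁻⁴ × 1.01) = 10.3 m/s
Around a low, centrifugal force acts outward with Coriolis, so pressure-gradient force balances both:
(1/ρ)|∂P/∂n| = fV + V²/R  →  V² + fR·V − fR·V_g = 0
With fR = 1.29×10⁻⁴ × 321×10³ m = 41.3 m/s:
V = [−fR + √((fR)² + 4 fR V_g)]/2 = [−41.3 + √(41.3² + 4×41.3×10.3)]/2 = 8.53 m/s
Subgeostrophic (V < V_g = 10.3 m/s), as expected around a low.
Converting: 8.53 m/s × 3.6 = 31 km/h

31 km/h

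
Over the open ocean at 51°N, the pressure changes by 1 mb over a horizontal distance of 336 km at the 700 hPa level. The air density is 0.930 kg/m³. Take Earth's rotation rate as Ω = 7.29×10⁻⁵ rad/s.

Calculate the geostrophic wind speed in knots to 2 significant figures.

5.5 knots

Coriolis parameter at 51°N:
f = 2Ω sin φ = 2 × 7.29×10⁻⁵ × sin 51° = 1.13×10⁻⁴ s⁻¹
Pressure gradient: |∂P/∂n| = 100 Pa / 336000 m = 2.98×10⁻⁴ Pa/m
Geostrophic balance (pressure-gradient force = Coriolis force):
V_g = (1/(fρ)) |∂P/∂n| = 2.98×10⁻⁴ / (1.13×10⁻⁴ × 0.930) = 2.82 m/s
Converting: 2.82 m/s × 1.944 = 5.5 knots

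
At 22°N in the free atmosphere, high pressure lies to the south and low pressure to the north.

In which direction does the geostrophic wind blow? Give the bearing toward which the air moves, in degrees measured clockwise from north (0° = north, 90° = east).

090°

The pressure-gradient force points toward the north (bearing 000°).
Geostrophic balance: in the Northern Hemisphere the Coriolis force deflects motion to the right, so the geostrophic wind blows 90° to the right of the pressure-gradient force (low pressure on the left).
Rotating 000° by 90° clockwise gives 090° — the wind blows toward the east.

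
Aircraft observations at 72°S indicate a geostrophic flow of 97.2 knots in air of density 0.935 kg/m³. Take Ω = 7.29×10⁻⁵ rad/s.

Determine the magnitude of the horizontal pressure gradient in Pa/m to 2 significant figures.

6.5×10⁻³ Pa/m

Coriolis parameter at 72°S:
f = 2Ω sin φ = 2 × 7.29×10⁻⁵ × sin 72° = 1.39×10⁻⁴ s⁻¹
Wind speed in SI: 97.2 knots = 50.0 m/s
Geostrophic balance rearranged: |∂P/∂n| = f ρ V_g
|∂P/∂n| = 1.39×10⁻⁴ × 0.935 × 50.0 = 6.48×10⁻³ Pa/m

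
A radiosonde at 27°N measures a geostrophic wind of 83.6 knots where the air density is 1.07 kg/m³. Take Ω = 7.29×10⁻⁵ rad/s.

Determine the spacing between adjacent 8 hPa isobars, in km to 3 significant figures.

Coriolis parameter at 27°N:
f = 2Ω sin φ = 2 × 7.29×10⁻⁵ × sin 27° = 6.62×10⁻⁵ s⁻¹
Wind speed in SI: 83.6 knots = 43.0 m/s
Geostrophic balance rearranged: |∂P/∂n| = f ρ V_g
|∂P/∂n| = 6.62×10⁻⁵ × 1.07 × 43.0 = 3.05×10⁻³ Pa/m
Isobar spacing: Δn = ΔP/|∂P/∂n| = 800 Pa / 3.05×10⁻³ Pa/m = 262638 m ≈ 263 km

263 km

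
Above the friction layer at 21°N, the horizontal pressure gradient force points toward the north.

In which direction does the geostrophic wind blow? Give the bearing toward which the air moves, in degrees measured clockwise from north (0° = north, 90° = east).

090°

The pressure-gradient force points toward the north (bearing 000°).
Geostrophic balance: in the Northern Hemisphere the Coriolis force deflects motion to the right, so the geostrophic wind blows 90° to the right of the pressure-gradient force (low pressure on the left).
Rotating 000° by 90° clockwise gives 090° — the wind blows toward the east.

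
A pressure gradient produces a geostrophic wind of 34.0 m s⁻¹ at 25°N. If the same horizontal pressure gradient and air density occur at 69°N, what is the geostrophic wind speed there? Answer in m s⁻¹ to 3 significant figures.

15.4 m s⁻¹

With the same pressure gradient and density, V_g ∝ 1/f ∝ 1/sin φ.
V₂ = V₁ · sin φ₁ / sin φ₂ = 34.0 × sin 25° / sin 69°
V₂ = 34.0 × 0.4226/0.9336 = 15.4 m s⁻¹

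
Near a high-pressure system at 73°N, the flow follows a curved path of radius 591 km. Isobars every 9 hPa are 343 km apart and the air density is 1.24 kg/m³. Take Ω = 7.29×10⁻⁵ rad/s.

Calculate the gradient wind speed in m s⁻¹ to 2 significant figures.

Coriolis parameter at 73°N:
f = 2Ω sin φ = 2 × 7.29×10⁻⁵ × sin 73° = 1.39×10⁻⁴ s⁻¹
Pressure gradient: |∂P/∂n| = 900 Pa / 343000 m = 2.62×10⁻³ Pa/m
Geostrophic speed: V_g = |∂P/∂n|/(fρ) = 2.62×10⁻³/(1.39×10⁻⁴ × 1.24) = 15.2 m/s
Around a high, pressure-gradient force acts outward with centrifugal, so Coriolis balances both:
fV = (1/ρ)|∂P/∂n| + V²/R  →  V² − fR·V + fR·V_g = 0
With fR = 1.39×10⁻⁴ × 591×10³ m = 82.4 m/s:
V = [fR − √((fR)² − 4 fR V_g)]/2 = [82.4 − √(82.4² − 4×82.4×15.2)]/2 = 20.1 m/s
Supergeostrophic (V > V_g = 15.2 m/s), as expected around a high.

20 m s⁻¹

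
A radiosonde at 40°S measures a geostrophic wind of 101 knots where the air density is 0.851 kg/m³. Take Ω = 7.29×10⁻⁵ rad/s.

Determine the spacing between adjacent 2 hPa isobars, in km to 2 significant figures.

48 km

Coriolis parameter at 40°S:
f = 2Ω sin φ = 2 × 7.29×10⁻⁵ × sin 40° = 9.37×10⁻⁵ s⁻¹
Wind speed in SI: 101 knots = 52.0 m/s
Geostrophic balance rearranged: |∂P/∂n| = f ρ V_g
|∂P/∂n| = 9.37×10⁻⁵ × 0.851 × 52.0 = 4.14×10⁻³ Pa/m
Isobar spacing: Δn = ΔP/|∂P/∂n| = 200 Pa / 4.14×10⁻³ Pa/m = 48263 m ≈ 48 km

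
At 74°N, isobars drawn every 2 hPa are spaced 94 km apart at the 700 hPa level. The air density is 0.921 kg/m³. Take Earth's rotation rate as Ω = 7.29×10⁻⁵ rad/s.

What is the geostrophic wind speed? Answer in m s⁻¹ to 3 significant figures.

16.5 m s⁻¹

Coriolis parameter at 74°N:
f = 2Ω sin φ = 2 × 7.29×10⁻⁵ × sin 74° = 1.40×10⁻⁴ s⁻¹
Pressure gradient: |∂P/∂n| = 200 Pa / 94000 m = 2.13×10⁻³ Pa/m
Geostrophic balance (pressure-gradient force = Coriolis force):
V_g = (1/(fρ)) |∂P/∂n| = 2.13×10⁻³ / (1.40×10⁻⁴ × 0.921) = 16.5 m/s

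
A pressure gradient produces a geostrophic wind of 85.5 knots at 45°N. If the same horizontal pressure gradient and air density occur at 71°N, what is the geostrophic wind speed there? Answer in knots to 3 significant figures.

With the same pressure gradient and density, V_g ∝ 1/f ∝ 1/sin φ.
V₂ = V₁ · sin φ₁ / sin φ₂ = 85.5 × sin 45° / sin 71°
V₂ = 85.5 × 0.7071/0.9455 = 63.9 knots

63.9 knots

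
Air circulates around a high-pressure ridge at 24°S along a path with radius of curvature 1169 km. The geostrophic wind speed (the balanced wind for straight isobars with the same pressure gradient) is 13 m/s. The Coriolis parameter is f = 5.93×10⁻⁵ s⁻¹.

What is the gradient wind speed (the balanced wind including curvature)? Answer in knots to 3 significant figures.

33.7 knots

Around a high, pressure-gradient force acts outward with centrifugal, so Coriolis balances both:
fV = (1/ρ)|∂P/∂n| + V²/R  →  V² − fR·V + fR·V_g = 0
With fR = 5.93×10⁻⁵ × 1169×10³ m = 69.3 m/s:
V = [fR − √((fR)² − 4 fR V_g)]/2 = [69.3 − √(69.3² − 4×69.3×13)]/2 = 17.3 m/s
Supergeostrophic (V > V_g = 13 m/s), as expected around a high.
Converting: 17.3 m/s × 1.944 = 33.7 knots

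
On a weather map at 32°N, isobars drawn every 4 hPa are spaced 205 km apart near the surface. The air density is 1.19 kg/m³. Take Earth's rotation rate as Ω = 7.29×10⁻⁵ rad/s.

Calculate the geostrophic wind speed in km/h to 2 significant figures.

Coriolis parameter at 32°N:
f = 2Ω sin φ = 2 × 7.29×10⁻⁵ × sin 32° = 7.73×10⁻⁵ s⁻¹
Pressure gradient: |∂P/∂n| = 400 Pa / 205000 m = 1.95×10⁻³ Pa/m
Geostrophic balance (pressure-gradient force = Coriolis force):
V_g = (1/(fρ)) |∂P/∂n| = 1.95×10⁻³ / (7.73×10⁻⁵ × 1.19) = 21.2 m/s
Converting: 21.2 m/s × 3.6 = 76 km/h

76 km/h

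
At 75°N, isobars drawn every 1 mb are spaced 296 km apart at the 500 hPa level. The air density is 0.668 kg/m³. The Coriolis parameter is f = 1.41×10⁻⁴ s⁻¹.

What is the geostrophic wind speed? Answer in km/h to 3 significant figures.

12.9 km/h

Pressure gradient: |∂P/∂n| = 100 Pa / 296000 m = 3.38×10⁻⁴ Pa/m
Geostrophic balance (pressure-gradient force = Coriolis force):
V_g = (1/(fρ)) |∂P/∂n| = 3.38×10⁻⁴ / (1.41×10⁻⁴ × 0.668) = 3.59 m/s
Converting: 3.59 m/s × 3.6 = 12.9 km/h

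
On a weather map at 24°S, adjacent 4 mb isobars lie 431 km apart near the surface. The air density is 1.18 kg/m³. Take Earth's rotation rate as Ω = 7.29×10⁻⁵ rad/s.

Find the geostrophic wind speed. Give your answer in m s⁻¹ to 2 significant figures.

Coriolis parameter at 24°S:
f = 2Ω sin φ = 2 × 7.29×10⁻⁵ × sin 24° = 5.93×10⁻⁵ s⁻¹
Pressure gradient: |∂P/∂n| = 400 Pa / 431000 m = 9.28×10⁻⁴ Pa/m
Geostrophic balance (pressure-gradient force = Coriolis force):
V_g = (1/(fρ)) |∂P/∂n| = 9.28×10⁻⁴ / (5.93×10⁻⁵ × 1.18) = 13.3 m/s

13 m s⁻¹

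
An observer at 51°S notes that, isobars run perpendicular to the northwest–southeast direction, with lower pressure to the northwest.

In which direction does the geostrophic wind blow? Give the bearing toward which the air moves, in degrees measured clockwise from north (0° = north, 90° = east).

The pressure-gradient force points toward the northwest (bearing 315°).
Geostrophic balance: in the Southern Hemisphere the Coriolis force deflects motion to the left, so the geostrophic wind blows 90° to the left of the pressure-gradient force (low pressure on the right).
Rotating 315° by 90° counterclockwise gives 225° — the wind blows toward the southwest.

225°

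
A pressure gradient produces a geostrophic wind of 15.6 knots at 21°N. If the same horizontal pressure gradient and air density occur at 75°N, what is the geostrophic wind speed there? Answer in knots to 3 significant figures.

5.79 knots

With the same pressure gradient and density, V_g ∝ 1/f ∝ 1/sin φ.
V₂ = V₁ · sin φ₁ / sin φ₂ = 15.6 × sin 21° / sin 75°
V₂ = 15.6 × 0.3584/0.9659 = 5.79 knots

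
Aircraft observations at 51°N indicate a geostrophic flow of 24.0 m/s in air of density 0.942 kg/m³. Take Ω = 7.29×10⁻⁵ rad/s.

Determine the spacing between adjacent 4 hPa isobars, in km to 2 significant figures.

Coriolis parameter at 51°N:
f = 2Ω sin φ = 2 × 7.29×10⁻⁵ × sin 51° = 1.13×10⁻⁴ s⁻¹
Geostrophic balance rearranged: |∂P/∂n| = f ρ V_g
|∂P/∂n| = 1.13×10⁻⁴ × 0.942 × 24.0 = 2.56×10⁻³ Pa/m
Isobar spacing: Δn = ΔP/|∂P/∂n| = 400 Pa / 2.56×10⁻³ Pa/m = 156148 m ≈ 160 km

160 km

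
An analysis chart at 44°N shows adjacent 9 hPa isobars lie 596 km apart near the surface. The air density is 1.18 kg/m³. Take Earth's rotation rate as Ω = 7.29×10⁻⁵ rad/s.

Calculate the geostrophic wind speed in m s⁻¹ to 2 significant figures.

Coriolis parameter at 44°N:
f = 2Ω sin φ = 2 × 7.29×10⁻⁵ × sin 44° = 1.01×10⁻⁴ s⁻¹
Pressure gradient: |∂P/∂n| = 900 Pa / 596000 m = 1.51×10⁻³ Pa/m
Geostrophic balance (pressure-gradient force = Coriolis force):
V_g = (1/(fρ)) |∂P/∂n| = 1.51×10⁻³ / (1.01×10⁻⁴ × 1.18) = 12.6 m/s

13 m s⁻¹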